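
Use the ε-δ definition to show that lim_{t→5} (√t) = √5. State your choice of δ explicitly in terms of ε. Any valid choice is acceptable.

δ = min(5, √5·ε)

Suppose ε > 0. We want δ > 0 such that 0 < |t − 5| < δ implies |√t − √5| < ε.
Multiplying by the conjugate, |√t − √5| = |t − 5|/(√t + √5).
Restrict δ ≤ 5 so that |t − 5| < 5 forces t > 0, and then √t + √5 > √5.
Hence |√t − √5| < |t − 5|/√5, which is < ε once |t − 5| < √5·ε.
Take δ = min(5, √5·ε). If 0 < |t − 5| < δ then t > 0 and |√t − √5| < |t − 5|/√5 < ε.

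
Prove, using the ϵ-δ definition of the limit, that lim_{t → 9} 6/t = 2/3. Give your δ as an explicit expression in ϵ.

δ = min(9/2, (27/4)ϵ)

Let ϵ > 0 be given. We seek δ > 0 such that 0 < |t − 9| < δ implies |6/t − (2/3)| < ϵ.
|6/t − (2/3)| = 6·|9 − t|/(9·|t|) = 6|t − 9|/(9|t|).
Require δ ≤ 9/2 so that |t| > 9 − 9/2 = 9/2, hence 9|t| > 81/2.
Then |6/t − (2/3)| < 6|t − 9|/(81/2), which is < ϵ when |t − 9| < (27/4)ϵ.
Take δ = min(9/2, (27/4)ϵ). Then 0 < |t − 9| < δ gives both |t − 9| < 9/2 and |t − 9| < (27/4)ϵ, so |6/t − (2/3)| < ϵ.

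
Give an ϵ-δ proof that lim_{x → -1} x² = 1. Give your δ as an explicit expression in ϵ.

δ = min(1, ϵ/3)

Suppose ϵ > 0. We seek δ > 0 with 0 < |x + 1| < δ ⇒ |x² − 1| < ϵ.
Factor: x² − 1 = (x + 1)(x - 1), so |x² − 1| = |x + 1|·|x - 1|.
Impose δ ≤ 1 so that |x| < 2; then |x - 1| ≤ 3.
Hence |x² − 1| ≤ 3|x + 1|, which is < ϵ once |x + 1| < ϵ/3.
Take δ = min(1, ϵ/3). If 0 < |x + 1| < δ then both bounds hold and |x² − 1| ≤ 3|x + 1| < 3·(ϵ/3) = ϵ.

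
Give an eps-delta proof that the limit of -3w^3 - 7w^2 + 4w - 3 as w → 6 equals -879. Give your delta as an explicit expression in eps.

delta = min(1, eps/468)

Fix eps > 0. We want delta > 0 such that 0 < |w − 6| < delta implies |(-3w^3 - 7w^2 + 4w - 3) + 879| < eps.
(-3w^3 - 7w^2 + 4w - 3) + 879 = -3w^3 - 7w^2 + 4w + 876 = (w − 6)(-3w^2 - 25w - 146).
So |(-3w^3 - 7w^2 + 4w - 3) + 879| = |w − 6|·|-3w^2 - 25w - 146|.
Require delta ≤ 1. Then |w − 6| < 1 gives |w| < 7, and by the triangle inequality |-3w^2 - 25w - 146| ≤ 3·7^2 + 25·7 + 146 = 468.
Hence |(-3w^3 - 7w^2 + 4w - 3) + 879| ≤ 468|w − 6| < eps provided |w − 6| < eps/468.
Take delta = min(1, eps/468). Then 0 < |w − 6| < delta gives both |w − 6| < 1 and |w − 6| < eps/468, so |(-3w^3 - 7w^2 + 4w - 3) + 879| < eps.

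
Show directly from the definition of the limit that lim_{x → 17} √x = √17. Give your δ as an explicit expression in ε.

δ = min(17, √17·ε)

Fix ε > 0. We want δ > 0 such that 0 < |x − 17| < δ implies |√x − √17| < ε.
Rationalise: √x − √17 = (x − 17)/(√x + √17), so |√x − √17| = |x − 17|/(√x + √17).
Restrict δ ≤ 17 so that |x − 17| < 17 forces x > 0, and then √x + √17 > √17.
Hence |√x − √17| < |x − 17|/√17, which is < ε once |x − 17| < √17·ε.
Take δ = min(17, √17·ε). If 0 < |x − 17| < δ then x > 0 and |√x − √17| < |x − 17|/√17 < ε.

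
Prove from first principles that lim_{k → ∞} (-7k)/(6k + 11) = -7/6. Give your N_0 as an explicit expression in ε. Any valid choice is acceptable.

N_0 = (77/36)/ε

Suppose ε > 0. For k ≥ 1, |(-7k)/(6k + 11) + 7/6| = |77|/(6(6k + 11)) = 77/(6(6k + 11)).
Since 6k + 11 ≥ 6k for k ≥ 1, this is ≤ 77/(6·6k) = (77/36)/k.
So |(-7k)/(6k + 11) + 7/6| < ε whenever k > (77/36)/ε.
Take N_0 = (77/36)/ε. If k > N_0 then |(-7k)/(6k + 11) + 7/6| ≤ (77/36)/k < ε.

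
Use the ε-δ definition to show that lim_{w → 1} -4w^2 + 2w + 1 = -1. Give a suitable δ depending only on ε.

Let ε > 0 be given. We want δ > 0 such that 0 < |w − 1| < δ implies |(-4w^2 + 2w + 1) + 1| < ε.
(-4w^2 + 2w + 1) + 1 = -4w^2 + 2w + 2 = (w − 1)(-4w - 2).
So |(-4w^2 + 2w + 1) + 1| = |w − 1|·|-4w - 2|.
Assume first that |w − 1| < 1, so |w| < 2. Then |-4w - 2| ≤ 4·2 + 2 = 10.
Hence |(-4w^2 + 2w + 1) + 1| ≤ 10|w − 1| < ε provided |w − 1| < ε/10.
Choosing δ = min(1, ε/10) ensures both conditions, hence |(-4w^2 + 2w + 1) + 1| < ε.

δ = min(1, ε/10)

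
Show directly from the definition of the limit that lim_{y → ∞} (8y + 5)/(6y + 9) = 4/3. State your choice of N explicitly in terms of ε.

Let ε > 0 be given. We seek N > 0 such that y > N implies |(8y + 5)/(6y + 9) − (4/3)| < ε.
(8y + 5)/(6y + 9) − (4/3) = (6(8y + 5) − 8(6y + 9)) / (6(6y + 9)) = -42/(6(6y + 9)).
For y > 0 we have 6y + 9 > 6y, so |(8y + 5)/(6y + 9) − (4/3)| = 42/(6(6y + 9)) < 42/(6·6y) = (7/6)/y.
Thus |(8y + 5)/(6y + 9) − (4/3)| < ε whenever y > (7/6)/ε.
Take N = (7/6)/ε. If y > N then |(8y + 5)/(6y + 9) − (4/3)| < (7/6)/y < ε.

N = (7/6)/ε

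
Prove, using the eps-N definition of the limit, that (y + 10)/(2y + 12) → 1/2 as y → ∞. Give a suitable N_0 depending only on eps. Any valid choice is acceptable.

Suppose eps > 0. We seek N_0 > 0 such that y > N_0 implies |(y + 10)/(2y + 12) − (1/2)| < eps.
(y + 10)/(2y + 12) − (1/2) = (2(y + 10) − (2y + 12)) / (2(2y + 12)) = 8/(2(2y + 12)).
For y > 0 we have 2y + 12 > 2y, so |(y + 10)/(2y + 12) − (1/2)| = 8/(2(2y + 12)) < 8/(2·2y) = 2/y.
Thus |(y + 10)/(2y + 12) − (1/2)| < eps whenever y > 2/eps.
Take N_0 = 2/eps. If y > N_0 then |(y + 10)/(2y + 12) − (1/2)| < 2/y < eps.

N_0 = 2/eps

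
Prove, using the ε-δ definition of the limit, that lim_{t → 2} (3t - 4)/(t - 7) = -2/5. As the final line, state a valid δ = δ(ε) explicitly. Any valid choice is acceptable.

δ = min(5/2, (25/34)ε)

Let ε > 0 be given. We want δ > 0 with 0 < |t − 2| < δ ⇒ |(3t - 4)/(t - 7) + 2/5| < ε.
Combining over a common denominator, (3t - 4)/(t - 7) + 2/5 = [(3t - 4)·(-5) − 2·(t - 7)] / [(-5)·(t - 7)] = -17(t − 2) / ((-5)(t - 7)).
So |(3t - 4)/(t - 7) + 2/5| = 17|t − 2| / (5·|t − 7|).
Restrict δ ≤ 5/2. Then |t − 2| < 5/2 gives |t − 7| = |(t − 2) + (-5)| ≥ 5 − 5/2 = 5/2.
Hence |(3t - 4)/(t - 7) + 2/5| < 17|t − 2|/(5·(5/2)) = (34/25)|t − 2|, which is < ε once |t − 2| < (25/34)ε.
Take δ = min(5/2, (25/34)ε). Then 0 < |t − 2| < δ forces both bounds, so |(3t - 4)/(t - 7) + 2/5| < ε.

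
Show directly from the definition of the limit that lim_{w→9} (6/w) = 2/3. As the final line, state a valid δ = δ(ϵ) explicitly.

Fix ϵ > 0. We seek δ > 0 such that 0 < |w − 9| < δ implies |6/w − (2/3)| < ϵ.
|6/w − (2/3)| = 6·|9 − w|/(9·|w|) = 6|w − 9|/(9|w|).
Require δ ≤ 9/2 so that |w| > 9 − 9/2 = 9/2, hence 9|w| > 81/2.
Then |6/w − (2/3)| < 6|w − 9|/(81/2), which is < ϵ when |w − 9| < (27/4)ϵ.
Take δ = min(9/2, (27/4)ϵ). Then 0 < |w − 9| < δ gives both |w − 9| < 9/2 and |w − 9| < (27/4)ϵ, so |6/w − (2/3)| < ϵ.

δ = min(9/2, (27/4)ϵ)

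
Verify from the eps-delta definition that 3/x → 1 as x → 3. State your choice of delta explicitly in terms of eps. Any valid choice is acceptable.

delta = min(3/2, (3/2)eps)

Fix eps > 0. We seek delta > 0 such that 0 < |x − 3| < delta implies |3/x − 1| < eps.
|3/x − 1| = 3·|3 − x|/(3·|x|) = 3|x − 3|/(3|x|).
Restrict delta ≤ 3/2. Then |x − 3| < 3/2 gives |x| > 3/2, so 3|x| > 9/2.
Then |3/x − 1| < 3|x − 3|/(9/2), which is < eps when |x − 3| < (3/2)eps.
Take delta = min(3/2, (3/2)eps). Then 0 < |x − 3| < delta gives both |x − 3| < 3/2 and |x − 3| < (3/2)eps, so |3/x − 1| < eps.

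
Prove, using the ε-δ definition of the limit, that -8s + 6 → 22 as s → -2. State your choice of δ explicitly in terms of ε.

Let ε > 0. We need δ > 0 so that 0 < |s + 2| < δ implies |(-8s + 6) − 22| < ε.
|(-8s + 6) − 22| = |-8s - 16| = 8|s + 2|.
Thus it suffices that |s + 2| < ε/8.
Take δ = ε/8. If 0 < |s + 2| < δ then |(-8s + 6) − 22| = 8|s + 2| < 8·(ε/8) = ε.

δ = ε/8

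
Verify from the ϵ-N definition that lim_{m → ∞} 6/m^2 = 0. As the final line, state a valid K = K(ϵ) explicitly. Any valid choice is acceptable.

K = (6/ϵ)^{1/2}

Suppose ϵ > 0. For m ≥ 1, |6/m^2 − 0| = 6/m^2.
6/m^2 < ϵ ⇔ m^2 > 6/ϵ ⇔ m > (6/ϵ)^{1/2}.
Take K = (6/ϵ)^{1/2}. Then m > K implies 6/m^2 < ϵ.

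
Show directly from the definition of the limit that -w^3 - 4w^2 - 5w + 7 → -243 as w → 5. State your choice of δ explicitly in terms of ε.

Let ε > 0 be given. We want δ > 0 such that 0 < |w − 5| < δ implies |(-w^3 - 4w^2 - 5w + 7) + 243| < ε.
(-w^3 - 4w^2 - 5w + 7) + 243 = -w^3 - 4w^2 - 5w + 250 = (w − 5)(-w^2 - 9w - 50).
So |(-w^3 - 4w^2 - 5w + 7) + 243| = |w − 5|·|-w^2 - 9w - 50|.
Assume first that |w − 5| < 1, so |w| < 6. Then |-w^2 - 9w - 50| ≤ 6^2 + 9·6 + 50 = 140.
Hence |(-w^3 - 4w^2 - 5w + 7) + 243| ≤ 140|w − 5| < ε provided |w − 5| < ε/140.
Choosing δ = min(1, ε/140) ensures both conditions, hence |(-w^3 - 4w^2 - 5w + 7) + 243| < ε.

δ = min(1, ε/140)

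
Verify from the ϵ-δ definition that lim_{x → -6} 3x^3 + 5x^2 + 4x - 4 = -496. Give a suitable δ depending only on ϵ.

δ = min(1, ϵ/320)

Suppose ϵ > 0. We want δ > 0 such that 0 < |x + 6| < δ implies |(3x^3 + 5x^2 + 4x - 4) + 496| < ϵ.
(3x^3 + 5x^2 + 4x - 4) + 496 = 3x^3 + 5x^2 + 4x + 492 = (x + 6)(3x^2 - 13x + 82).
So |(3x^3 + 5x^2 + 4x - 4) + 496| = |x + 6|·|3x^2 - 13x + 82|.
Require δ ≤ 1. Then |x + 6| < 1 gives |x| < 7, and by the triangle inequality |3x^2 - 13x + 82| ≤ 3·7^2 + 13·7 + 82 = 320.
Hence |(3x^3 + 5x^2 + 4x - 4) + 496| ≤ 320|x + 6| < ϵ provided |x + 6| < ϵ/320.
Choosing δ = min(1, ϵ/320) ensures both conditions, hence |(3x^3 + 5x^2 + 4x - 4) + 496| < ϵ.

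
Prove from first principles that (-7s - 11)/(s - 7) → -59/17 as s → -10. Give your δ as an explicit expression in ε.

Let ε > 0 be given. We want δ > 0 with 0 < |s + 10| < δ ⇒ |(-7s - 11)/(s - 7) + 59/17| < ε.
Combining over a common denominator, (-7s - 11)/(s - 7) + 59/17 = [(-7s - 11)·(-17) − 59·(s - 7)] / [(-17)·(s - 7)] = 60(s + 10) / ((-17)(s - 7)).
So |(-7s - 11)/(s - 7) + 59/17| = 60|s + 10| / (17·|s − 7|).
Restrict δ ≤ 17/2. Then |s + 10| < 17/2 gives |s − 7| = |(s + 10) + (-17)| ≥ 17 − 17/2 = 17/2.
Hence |(-7s - 11)/(s - 7) + 59/17| < 60|s + 10|/(17·(17/2)) = (120/289)|s + 10|, which is < ε once |s + 10| < (289/120)ε.
Take δ = min(17/2, (289/120)ε). Then 0 < |s + 10| < δ forces both bounds, so |(-7s - 11)/(s - 7) + 59/17| < ε.

δ = min(17/2, (289/120)ε)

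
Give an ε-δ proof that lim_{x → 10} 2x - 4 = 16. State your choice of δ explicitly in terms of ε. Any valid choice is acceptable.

δ = ε/2

Suppose ε > 0. We need δ > 0 so that 0 < |x − 10| < δ implies |(2x - 4) − 16| < ε.
Since (2x - 4) − 16 = 2(x − 10), we have |(2x - 4) − 16| = 2|x − 10|.
So 2|x − 10| < ε exactly when |x − 10| < ε/2.
Take δ = ε/2. If 0 < |x − 10| < δ then |(2x - 4) − 16| = 2|x − 10| < 2·(ε/2) = ε.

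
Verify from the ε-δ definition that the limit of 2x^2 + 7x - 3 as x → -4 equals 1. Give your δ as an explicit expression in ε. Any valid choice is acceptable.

δ = min(2, ε/13)

Fix ε > 0. We want δ > 0 such that 0 < |x + 4| < δ implies |(2x^2 + 7x - 3) − 1| < ε.
(2x^2 + 7x - 3) − 1 = 2x^2 + 7x - 4 = (x + 4)(2x - 1).
So |(2x^2 + 7x - 3) − 1| = |x + 4|·|2x - 1|.
Assume first that |x + 4| < 2, so |x| < 6. Then |2x - 1| ≤ 2·6 + 1 = 13.
Hence |(2x^2 + 7x - 3) − 1| ≤ 13|x + 4| < ε provided |x + 4| < ε/13.
Choosing δ = min(2, ε/13) ensures both conditions, hence |(2x^2 + 7x - 3) − 1| < ε.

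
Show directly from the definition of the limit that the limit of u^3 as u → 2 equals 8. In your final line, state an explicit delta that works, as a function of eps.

delta = min(2, eps/28)

Suppose eps > 0. We seek delta > 0 with 0 < |u − 2| < delta ⇒ |u^3 − 8| < eps.
Factor: u^3 − 8 = (u − 2)(u^2 + 2u + 4), so |u^3 − 8| = |u − 2|·|u^2 + 2u + 4|.
Restrict delta ≤ 2. Then |u − 2| < 2 gives |u| < 4, so by the triangle inequality |u^2 + 2u + 4| ≤ 4^2 + 2·4 + 4 = 28.
Hence |u^3 − 8| ≤ 28|u − 2|, which is < eps once |u − 2| < eps/28.
Take delta = min(2, eps/28). If 0 < |u − 2| < delta then both bounds hold and |u^3 − 8| ≤ 28|u − 2| < 28·(eps/28) = eps.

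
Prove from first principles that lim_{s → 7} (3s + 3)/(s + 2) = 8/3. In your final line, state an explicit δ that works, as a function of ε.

Let ε > 0 be given. We want δ > 0 with 0 < |s − 7| < δ ⇒ |(3s + 3)/(s + 2) − (8/3)| < ε.
Combining over a common denominator, (3s + 3)/(s + 2) − (8/3) = [(3s + 3)·9 − 24·(s + 2)] / [9·(s + 2)] = 3(s − 7) / (9(s + 2)).
So |(3s + 3)/(s + 2) − (8/3)| = 3|s − 7| / (9·|s + 2|).
Require δ ≤ 9/2, so |s + 2| ≥ |9| − |s − 7| > 9 − 9/2 = 9/2.
Hence |(3s + 3)/(s + 2) − (8/3)| < 3|s − 7|/(9·(9/2)) = (2/27)|s − 7|, which is < ε once |s − 7| < (27/2)ε.
Take δ = min(9/2, (27/2)ε). Then 0 < |s − 7| < δ forces both bounds, so |(3s + 3)/(s + 2) − (8/3)| < ε.

δ = min(9/2, (27/2)ε)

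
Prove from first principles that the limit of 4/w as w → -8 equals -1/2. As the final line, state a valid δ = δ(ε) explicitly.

δ = min(4, 8ε)

Suppose ε > 0. We seek δ > 0 such that 0 < |w + 8| < δ implies |4/w + 1/2| < ε.
|4/w + 1/2| = 4·|-8 − w|/(8·|w|) = 4|w + 8|/(8|w|).
Restrict δ ≤ 4. Then |w + 8| < 4 gives |w| > 4, so 8|w| > 32.
Then |4/w + 1/2| < 4|w + 8|/32, which is < ε when |w + 8| < 8ε.
Take δ = min(4, 8ε). Then 0 < |w + 8| < δ gives both |w + 8| < 4 and |w + 8| < 8ε, so |4/w + 1/2| < ε.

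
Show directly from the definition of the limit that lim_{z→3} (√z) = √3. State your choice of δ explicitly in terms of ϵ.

Let ϵ > 0 be given. We want δ > 0 such that 0 < |z − 3| < δ implies |√z − √3| < ϵ.
Rationalise: √z − √3 = (z − 3)/(√z + √3), so |√z − √3| = |z − 3|/(√z + √3).
Restrict δ ≤ 3 so that |z − 3| < 3 forces z > 0, and then √z + √3 > √3.
Hence |√z − √3| < |z − 3|/√3, which is < ϵ once |z − 3| < √3·ϵ.
Take δ = min(3, √3·ϵ). If 0 < |z − 3| < δ then z > 0 and |√z − √3| < |z − 3|/√3 < ϵ.

δ = min(3, √3·ϵ)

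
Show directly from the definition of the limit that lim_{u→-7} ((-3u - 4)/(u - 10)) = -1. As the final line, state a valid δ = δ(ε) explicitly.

δ = min(17/2, (17/4)ε)

Suppose ε > 0. We want δ > 0 with 0 < |u + 7| < δ ⇒ |(-3u - 4)/(u - 10) + 1| < ε.
Combining over a common denominator, (-3u - 4)/(u - 10) + 1 = [(-3u - 4)·(-17) − 17·(u - 10)] / [(-17)·(u - 10)] = 34(u + 7) / ((-17)(u - 10)).
So |(-3u - 4)/(u - 10) + 1| = 34|u + 7| / (17·|u − 10|).
Restrict δ ≤ 17/2. Then |u + 7| < 17/2 gives |u − 10| = |(u + 7) + (-17)| ≥ 17 − 17/2 = 17/2.
Hence |(-3u - 4)/(u - 10) + 1| < 34|u + 7|/(17·(17/2)) = (4/17)|u + 7|, which is < ε once |u + 7| < (17/4)ε.
Take δ = min(17/2, (17/4)ε). Then 0 < |u + 7| < δ forces both bounds, so |(-3u - 4)/(u - 10) + 1| < ε.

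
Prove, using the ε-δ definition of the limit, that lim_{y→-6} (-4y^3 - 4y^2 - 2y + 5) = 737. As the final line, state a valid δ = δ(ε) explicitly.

Let ε > 0. We want δ > 0 such that 0 < |y + 6| < δ implies |(-4y^3 - 4y^2 - 2y + 5) − 737| < ε.
(-4y^3 - 4y^2 - 2y + 5) − 737 = -4y^3 - 4y^2 - 2y - 732 = (y + 6)(-4y^2 + 20y - 122).
So |(-4y^3 - 4y^2 - 2y + 5) − 737| = |y + 6|·|-4y^2 + 20y - 122|.
Assume first that |y + 6| < 1, so |y| < 7. Then |-4y^2 + 20y - 122| ≤ 4·7^2 + 20·7 + 122 = 458.
Hence |(-4y^3 - 4y^2 - 2y + 5) − 737| ≤ 458|y + 6| < ε provided |y + 6| < ε/458.
Take δ = min(1, ε/458). Then 0 < |y + 6| < δ gives both |y + 6| < 1 and |y + 6| < ε/458, so |(-4y^3 - 4y^2 - 2y + 5) − 737| < ε.

δ = min(1, ε/458)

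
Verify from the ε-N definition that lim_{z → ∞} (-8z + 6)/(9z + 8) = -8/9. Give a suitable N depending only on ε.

N = (118/81)/ε

Let ε > 0 be given. We seek N > 0 such that z > N implies |(-8z + 6)/(9z + 8) + 8/9| < ε.
(-8z + 6)/(9z + 8) + 8/9 = (9(-8z + 6) − (-8)(9z + 8)) / (9(9z + 8)) = 118/(9(9z + 8)).
For z > 0 we have 9z + 8 > 9z, so |(-8z + 6)/(9z + 8) + 8/9| = 118/(9(9z + 8)) < 118/(9·9z) = (118/81)/z.
Thus |(-8z + 6)/(9z + 8) + 8/9| < ε whenever z > (118/81)/ε.
Take N = (118/81)/ε. If z > N then |(-8z + 6)/(9z + 8) + 8/9| < (118/81)/z < ε.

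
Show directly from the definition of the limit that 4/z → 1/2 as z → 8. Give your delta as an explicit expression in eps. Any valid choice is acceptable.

Let eps > 0. We seek delta > 0 such that 0 < |z − 8| < delta implies |4/z − (1/2)| < eps.
|4/z − (1/2)| = 4·|8 − z|/(8·|z|) = 4|z − 8|/(8|z|).
Require delta ≤ 4 so that |z| > 8 − 4 = 4, hence 8|z| > 32.
Then |4/z − (1/2)| < 4|z − 8|/32, which is < eps when |z − 8| < 8eps.
Take delta = min(4, 8eps). Then 0 < |z − 8| < delta gives both |z − 8| < 4 and |z − 8| < 8eps, so |4/z − (1/2)| < eps.

delta = min(4, 8eps)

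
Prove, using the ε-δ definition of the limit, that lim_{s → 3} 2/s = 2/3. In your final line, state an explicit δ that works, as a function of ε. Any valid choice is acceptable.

Fix ε > 0. We seek δ > 0 such that 0 < |s − 3| < δ implies |2/s − (2/3)| < ε.
|2/s − (2/3)| = 2·|3 − s|/(3·|s|) = 2|s − 3|/(3|s|).
Require δ ≤ 3/2 so that |s| > 3 − 3/2 = 3/2, hence 3|s| > 9/2.
Then |2/s − (2/3)| < 2|s − 3|/(9/2), which is < ε when |s − 3| < (9/4)ε.
Take δ = min(3/2, (9/4)ε). Then 0 < |s − 3| < δ gives both |s − 3| < 3/2 and |s − 3| < (9/4)ε, so |2/s − (2/3)| < ε.

δ = min(3/2, (9/4)ε)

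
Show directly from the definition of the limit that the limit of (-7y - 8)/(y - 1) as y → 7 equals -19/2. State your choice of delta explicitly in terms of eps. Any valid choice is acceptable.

delta = min(3, (6/5)eps)

Fix eps > 0. We want delta > 0 with 0 < |y − 7| < delta ⇒ |(-7y - 8)/(y - 1) + 19/2| < eps.
Combining over a common denominator, (-7y - 8)/(y - 1) + 19/2 = [(-7y - 8)·6 − (-57)·(y - 1)] / [6·(y - 1)] = 15(y − 7) / (6(y - 1)).
So |(-7y - 8)/(y - 1) + 19/2| = 15|y − 7| / (6·|y − 1|).
Require delta ≤ 3, so |y − 1| ≥ |6| − |y − 7| > 6 − 3 = 3.
Hence |(-7y - 8)/(y - 1) + 19/2| < 15|y − 7|/(6·3) = (5/6)|y − 7|, which is < eps once |y − 7| < (6/5)eps.
Take delta = min(3, (6/5)eps). Then 0 < |y − 7| < delta forces both bounds, so |(-7y - 8)/(y - 1) + 19/2| < eps.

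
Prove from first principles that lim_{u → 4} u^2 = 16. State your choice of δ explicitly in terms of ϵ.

δ = min(2, ϵ/10)

Let ϵ > 0. We seek δ > 0 with 0 < |u − 4| < δ ⇒ |u^2 − 16| < ϵ.
Factor: u^2 − 16 = (u − 4)(u + 4), so |u^2 − 16| = |u − 4|·|u + 4|.
Restrict δ ≤ 2. Then |u − 4| < 2 gives |u| < 6, so by the triangle inequality |u + 4| ≤ 6 + 4 = 10.
Hence |u^2 − 16| ≤ 10|u − 4|, which is < ϵ once |u − 4| < ϵ/10.
Take δ = min(2, ϵ/10). If 0 < |u − 4| < δ then both bounds hold and |u^2 − 16| ≤ 10|u − 4| < 10·(ϵ/10) = ϵ.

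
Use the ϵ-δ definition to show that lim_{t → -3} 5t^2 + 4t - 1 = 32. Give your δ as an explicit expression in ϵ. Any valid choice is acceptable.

Let ϵ > 0. We want δ > 0 such that 0 < |t + 3| < δ implies |(5t^2 + 4t - 1) − 32| < ϵ.
(5t^2 + 4t - 1) − 32 = 5t^2 + 4t - 33 = (t + 3)(5t - 11).
So |(5t^2 + 4t - 1) − 32| = |t + 3|·|5t - 11|.
Require δ ≤ 1. Then |t + 3| < 1 gives |t| < 4, and by the triangle inequality |5t - 11| ≤ 5·4 + 11 = 31.
Hence |(5t^2 + 4t - 1) − 32| ≤ 31|t + 3| < ϵ provided |t + 3| < ϵ/31.
Take δ = min(1, ϵ/31). Then 0 < |t + 3| < δ gives both |t + 3| < 1 and |t + 3| < ϵ/31, so |(5t^2 + 4t - 1) − 32| < ϵ.

δ = min(1, ϵ/31)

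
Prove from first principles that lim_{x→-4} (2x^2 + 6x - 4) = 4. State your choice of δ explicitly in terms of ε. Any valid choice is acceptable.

Let ε > 0. We want δ > 0 such that 0 < |x + 4| < δ implies |(2x^2 + 6x - 4) − 4| < ε.
(2x^2 + 6x - 4) − 4 = 2x^2 + 6x - 8 = (x + 4)(2x - 2).
So |(2x^2 + 6x - 4) − 4| = |x + 4|·|2x - 2|.
Assume first that |x + 4| < 2, so |x| < 6. Then |2x - 2| ≤ 2·6 + 2 = 14.
Hence |(2x^2 + 6x - 4) − 4| ≤ 14|x + 4| < ε provided |x + 4| < ε/14.
Take δ = min(2, ε/14). Then 0 < |x + 4| < δ gives both |x + 4| < 2 and |x + 4| < ε/14, so |(2x^2 + 6x - 4) − 4| < ε.

δ = min(2, ε/14)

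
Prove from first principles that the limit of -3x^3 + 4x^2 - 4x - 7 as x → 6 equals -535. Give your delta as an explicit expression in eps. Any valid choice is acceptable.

delta = min(1, eps/333)

Let eps > 0 be given. We want delta > 0 such that 0 < |x − 6| < delta implies |(-3x^3 + 4x^2 - 4x - 7) + 535| < eps.
(-3x^3 + 4x^2 - 4x - 7) + 535 = -3x^3 + 4x^2 - 4x + 528 = (x − 6)(-3x^2 - 14x - 88).
So |(-3x^3 + 4x^2 - 4x - 7) + 535| = |x − 6|·|-3x^2 - 14x - 88|.
Require delta ≤ 1. Then |x − 6| < 1 gives |x| < 7, and by the triangle inequality |-3x^2 - 14x - 88| ≤ 3·7^2 + 14·7 + 88 = 333.
Hence |(-3x^3 + 4x^2 - 4x - 7) + 535| ≤ 333|x − 6| < eps provided |x − 6| < eps/333.
Choosing delta = min(1, eps/333) ensures both conditions, hence |(-3x^3 + 4x^2 - 4x - 7) + 535| < eps.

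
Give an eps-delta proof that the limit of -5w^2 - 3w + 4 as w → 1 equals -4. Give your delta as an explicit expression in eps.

Let eps > 0 be given. We want delta > 0 such that 0 < |w − 1| < delta implies |(-5w^2 - 3w + 4) + 4| < eps.
(-5w^2 - 3w + 4) + 4 = -5w^2 - 3w + 8 = (w − 1)(-5w - 8).
So |(-5w^2 - 3w + 4) + 4| = |w − 1|·|-5w - 8|.
Require delta ≤ 1. Then |w − 1| < 1 gives |w| < 2, and by the triangle inequality |-5w - 8| ≤ 5·2 + 8 = 18.
Hence |(-5w^2 - 3w + 4) + 4| ≤ 18|w − 1| < eps provided |w − 1| < eps/18.
Choosing delta = min(1, eps/18) ensures both conditions, hence |(-5w^2 - 3w + 4) + 4| < eps.

delta = min(1, eps/18)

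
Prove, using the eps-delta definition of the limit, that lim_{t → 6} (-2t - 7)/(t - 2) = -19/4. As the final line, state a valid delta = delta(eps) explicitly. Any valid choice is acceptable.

Let eps > 0. We want delta > 0 with 0 < |t − 6| < delta ⇒ |(-2t - 7)/(t - 2) + 19/4| < eps.
Combining over a common denominator, (-2t - 7)/(t - 2) + 19/4 = [(-2t - 7)·4 − (-19)·(t - 2)] / [4·(t - 2)] = 11(t − 6) / (4(t - 2)).
So |(-2t - 7)/(t - 2) + 19/4| = 11|t − 6| / (4·|t − 2|).
Require delta ≤ 2, so |t − 2| ≥ |4| − |t − 6| > 4 − 2 = 2.
Hence |(-2t - 7)/(t - 2) + 19/4| < 11|t − 6|/(4·2) = (11/8)|t − 6|, which is < eps once |t − 6| < (8/11)eps.
Take delta = min(2, (8/11)eps). Then 0 < |t − 6| < delta forces both bounds, so |(-2t - 7)/(t - 2) + 19/4| < eps.

delta = min(2, (8/11)eps)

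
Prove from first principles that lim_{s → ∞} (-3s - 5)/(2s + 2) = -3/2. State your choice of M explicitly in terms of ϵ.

Let ϵ > 0 be given. We seek M > 0 such that s > M implies |(-3s - 5)/(2s + 2) + 3/2| < ϵ.
(-3s - 5)/(2s + 2) + 3/2 = (2(-3s - 5) − (-3)(2s + 2)) / (2(2s + 2)) = -4/(2(2s + 2)).
For s > 0 we have 2s + 2 > 2s, so |(-3s - 5)/(2s + 2) + 3/2| = 4/(2(2s + 2)) < 4/(2·2s) = 1/s.
Thus |(-3s - 5)/(2s + 2) + 3/2| < ϵ whenever s > 1/ϵ.
Take M = 1/ϵ. If s > M then |(-3s - 5)/(2s + 2) + 3/2| < 1/s < ϵ.

M = 1/ϵ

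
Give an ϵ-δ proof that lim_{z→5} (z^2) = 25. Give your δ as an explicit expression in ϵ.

Let ϵ > 0. We seek δ > 0 with 0 < |z − 5| < δ ⇒ |z^2 − 25| < ϵ.
Factor: z^2 − 25 = (z − 5)(z + 5), so |z^2 − 25| = |z − 5|·|z + 5|.
Impose δ ≤ 1 so that |z| < 6; then |z + 5| ≤ 11.
Hence |z^2 − 25| ≤ 11|z − 5|, which is < ϵ once |z − 5| < ϵ/11.
Take δ = min(1, ϵ/11). If 0 < |z − 5| < δ then both bounds hold and |z^2 − 25| ≤ 11|z − 5| < 11·(ϵ/11) = ϵ.

δ = min(1, ϵ/11)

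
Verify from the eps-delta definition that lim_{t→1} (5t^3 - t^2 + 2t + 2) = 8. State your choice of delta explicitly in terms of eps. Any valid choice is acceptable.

Fix eps > 0. We want delta > 0 such that 0 < |t − 1| < delta implies |(5t^3 - t^2 + 2t + 2) − 8| < eps.
(5t^3 - t^2 + 2t + 2) − 8 = 5t^3 - t^2 + 2t - 6 = (t − 1)(5t^2 + 4t + 6).
So |(5t^3 - t^2 + 2t + 2) − 8| = |t − 1|·|5t^2 + 4t + 6|.
Require delta ≤ 2. Then |t − 1| < 2 gives |t| < 3, and by the triangle inequality |5t^2 + 4t + 6| ≤ 5·3^2 + 4·3 + 6 = 63.
Hence |(5t^3 - t^2 + 2t + 2) − 8| ≤ 63|t − 1| < eps provided |t − 1| < eps/63.
Take delta = min(2, eps/63). Then 0 < |t − 1| < delta gives both |t − 1| < 2 and |t − 1| < eps/63, so |(5t^3 - t^2 + 2t + 2) − 8| < eps.

delta = min(2, eps/63)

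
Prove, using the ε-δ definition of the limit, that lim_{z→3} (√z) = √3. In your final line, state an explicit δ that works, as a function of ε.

Suppose ε > 0. We want δ > 0 such that 0 < |z − 3| < δ implies |√z − √3| < ε.
Multiplying by the conjugate, |√z − √3| = |z − 3|/(√z + √3).
Restrict δ ≤ 3 so that |z − 3| < 3 forces z > 0, and then √z + √3 > √3.
Hence |√z − √3| < |z − 3|/√3, which is < ε once |z − 3| < √3·ε.
Take δ = min(3, √3·ε). If 0 < |z − 3| < δ then z > 0 and |√z − √3| < |z − 3|/√3 < ε.

δ = min(3, √3·ε)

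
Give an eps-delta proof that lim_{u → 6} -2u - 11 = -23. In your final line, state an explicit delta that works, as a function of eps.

Let eps > 0. We need delta > 0 so that 0 < |u − 6| < delta implies |(-2u - 11) + 23| < eps.
|(-2u - 11) + 23| = |-2u + 12| = 2|u − 6|.
Thus it suffices that |u − 6| < eps/2.
Choosing delta = eps/2 gives |(-2u - 11) + 23| = 2|u − 6| < eps whenever |u − 6| < delta.

delta = eps/2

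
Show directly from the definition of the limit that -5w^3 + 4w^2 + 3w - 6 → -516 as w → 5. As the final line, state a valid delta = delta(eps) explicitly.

Suppose eps > 0. We want delta > 0 such that 0 < |w − 5| < delta implies |(-5w^3 + 4w^2 + 3w - 6) + 516| < eps.
(-5w^3 + 4w^2 + 3w - 6) + 516 = -5w^3 + 4w^2 + 3w + 510 = (w − 5)(-5w^2 - 21w - 102).
So |(-5w^3 + 4w^2 + 3w - 6) + 516| = |w − 5|·|-5w^2 - 21w - 102|.
Assume first that |w − 5| < 1, so |w| < 6. Then |-5w^2 - 21w - 102| ≤ 5·6^2 + 21·6 + 102 = 408.
Hence |(-5w^3 + 4w^2 + 3w - 6) + 516| ≤ 408|w − 5| < eps provided |w − 5| < eps/408.
Choosing delta = min(1, eps/408) ensures both conditions, hence |(-5w^3 + 4w^2 + 3w - 6) + 516| < eps.

delta = min(1, eps/408)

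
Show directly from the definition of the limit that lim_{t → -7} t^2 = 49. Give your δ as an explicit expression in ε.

Let ε > 0. We seek δ > 0 with 0 < |t + 7| < δ ⇒ |t^2 − 49| < ε.
Factor: t^2 − 49 = (t + 7)(t - 7), so |t^2 − 49| = |t + 7|·|t - 7|.
Restrict δ ≤ 2. Then |t + 7| < 2 gives |t| < 9, so by the triangle inequality |t - 7| ≤ 9 + 7 = 16.
Hence |t^2 − 49| ≤ 16|t + 7|, which is < ε once |t + 7| < ε/16.
Take δ = min(2, ε/16). If 0 < |t + 7| < δ then both bounds hold and |t^2 − 49| ≤ 16|t + 7| < 16·(ε/16) = ε.

δ = min(2, ε/16)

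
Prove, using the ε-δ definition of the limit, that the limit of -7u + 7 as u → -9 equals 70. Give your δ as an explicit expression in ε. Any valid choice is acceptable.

Suppose ε > 0. We need δ > 0 so that 0 < |u + 9| < δ implies |(-7u + 7) − 70| < ε.
Since (-7u + 7) − 70 = -7(u + 9), we have |(-7u + 7) − 70| = 7|u + 9|.
Thus it suffices that |u + 9| < ε/7.
Choosing δ = ε/7 gives |(-7u + 7) − 70| = 7|u + 9| < ε whenever |u + 9| < δ.

δ = ε/7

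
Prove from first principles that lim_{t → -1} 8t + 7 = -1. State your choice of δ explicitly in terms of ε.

δ = ε/8

Suppose ε > 0. We need δ > 0 so that 0 < |t + 1| < δ implies |(8t + 7) + 1| < ε.
Since (8t + 7) + 1 = 8(t + 1), we have |(8t + 7) + 1| = 8|t + 1|.
So 8|t + 1| < ε exactly when |t + 1| < ε/8.
Take δ = ε/8. If 0 < |t + 1| < δ then |(8t + 7) + 1| = 8|t + 1| < 8·(ε/8) = ε.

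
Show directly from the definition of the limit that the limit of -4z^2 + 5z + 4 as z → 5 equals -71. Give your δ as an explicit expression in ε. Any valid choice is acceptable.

δ = min(1, ε/39)

Let ε > 0. We want δ > 0 such that 0 < |z − 5| < δ implies |(-4z^2 + 5z + 4) + 71| < ε.
(-4z^2 + 5z + 4) + 71 = -4z^2 + 5z + 75 = (z − 5)(-4z - 15).
So |(-4z^2 + 5z + 4) + 71| = |z − 5|·|-4z - 15|.
Require δ ≤ 1. Then |z − 5| < 1 gives |z| < 6, and by the triangle inequality |-4z - 15| ≤ 4·6 + 15 = 39.
Hence |(-4z^2 + 5z + 4) + 71| ≤ 39|z − 5| < ε provided |z − 5| < ε/39.
Choosing δ = min(1, ε/39) ensures both conditions, hence |(-4z^2 + 5z + 4) + 71| < ε.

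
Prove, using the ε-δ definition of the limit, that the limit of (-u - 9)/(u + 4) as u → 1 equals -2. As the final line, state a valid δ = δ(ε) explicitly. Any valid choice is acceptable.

δ = min(5/2, (5/2)ε)

Let ε > 0. We want δ > 0 with 0 < |u − 1| < δ ⇒ |(-u - 9)/(u + 4) + 2| < ε.
Combining over a common denominator, (-u - 9)/(u + 4) + 2 = [(-u - 9)·5 − (-10)·(u + 4)] / [5·(u + 4)] = 5(u − 1) / (5(u + 4)).
So |(-u - 9)/(u + 4) + 2| = 5|u − 1| / (5·|u + 4|).
Require δ ≤ 5/2, so |u + 4| ≥ |5| − |u − 1| > 5 − 5/2 = 5/2.
Hence |(-u - 9)/(u + 4) + 2| < 5|u − 1|/(5·(5/2)) = (2/5)|u − 1|, which is < ε once |u − 1| < (5/2)ε.
Take δ = min(5/2, (5/2)ε). Then 0 < |u − 1| < δ forces both bounds, so |(-u - 9)/(u + 4) + 2| < ε.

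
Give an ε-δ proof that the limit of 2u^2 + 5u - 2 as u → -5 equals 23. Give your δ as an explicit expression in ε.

δ = min(2, ε/19)

Suppose ε > 0. We want δ > 0 such that 0 < |u + 5| < δ implies |(2u^2 + 5u - 2) − 23| < ε.
(2u^2 + 5u - 2) − 23 = 2u^2 + 5u - 25 = (u + 5)(2u - 5).
So |(2u^2 + 5u - 2) − 23| = |u + 5|·|2u - 5|.
Assume first that |u + 5| < 2, so |u| < 7. Then |2u - 5| ≤ 2·7 + 5 = 19.
Hence |(2u^2 + 5u - 2) − 23| ≤ 19|u + 5| < ε provided |u + 5| < ε/19.
Take δ = min(2, ε/19). Then 0 < |u + 5| < δ gives both |u + 5| < 2 and |u + 5| < ε/19, so |(2u^2 + 5u - 2) − 23| < ε.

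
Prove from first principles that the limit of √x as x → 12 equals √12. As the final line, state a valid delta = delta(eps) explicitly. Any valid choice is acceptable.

Let eps > 0 be given. We want delta > 0 such that 0 < |x − 12| < delta implies |√x − √12| < eps.
Rationalise: √x − √12 = (x − 12)/(√x + √12), so |√x − √12| = |x − 12|/(√x + √12).
Restrict delta ≤ 12 so that |x − 12| < 12 forces x > 0, and then √x + √12 > √12.
Hence |√x − √12| < |x − 12|/√12, which is < eps once |x − 12| < √12·eps.
Take delta = min(12, √12·eps). If 0 < |x − 12| < delta then x > 0 and |√x − √12| < |x − 12|/√12 < eps.

delta = min(12, √12·eps)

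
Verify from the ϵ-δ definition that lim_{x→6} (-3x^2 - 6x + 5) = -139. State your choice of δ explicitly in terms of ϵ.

δ = min(1, ϵ/45)

Let ϵ > 0 be given. We want δ > 0 such that 0 < |x − 6| < δ implies |(-3x^2 - 6x + 5) + 139| < ϵ.
(-3x^2 - 6x + 5) + 139 = -3x^2 - 6x + 144 = (x − 6)(-3x - 24).
So |(-3x^2 - 6x + 5) + 139| = |x − 6|·|-3x - 24|.
Require δ ≤ 1. Then |x − 6| < 1 gives |x| < 7, and by the triangle inequality |-3x - 24| ≤ 3·7 + 24 = 45.
Hence |(-3x^2 - 6x + 5) + 139| ≤ 45|x − 6| < ϵ provided |x − 6| < ϵ/45.
Take δ = min(1, ϵ/45). Then 0 < |x − 6| < δ gives both |x − 6| < 1 and |x − 6| < ϵ/45, so |(-3x^2 - 6x + 5) + 139| < ϵ.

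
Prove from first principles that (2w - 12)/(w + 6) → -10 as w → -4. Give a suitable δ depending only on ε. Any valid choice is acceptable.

δ = min(1, (1/12)ε)

Let ε > 0 be given. We want δ > 0 with 0 < |w + 4| < δ ⇒ |(2w - 12)/(w + 6) + 10| < ε.
Combining over a common denominator, (2w - 12)/(w + 6) + 10 = [(2w - 12)·2 − (-20)·(w + 6)] / [2·(w + 6)] = 24(w + 4) / (2(w + 6)).
So |(2w - 12)/(w + 6) + 10| = 24|w + 4| / (2·|w + 6|).
Restrict δ ≤ 1. Then |w + 4| < 1 gives |w + 6| = |(w + 4) + 2| ≥ 2 − 1 = 1.
Hence |(2w - 12)/(w + 6) + 10| < 24|w + 4|/(2·1) = 12|w + 4|, which is < ε once |w + 4| < (1/12)ε.
Take δ = min(1, (1/12)ε). Then 0 < |w + 4| < δ forces both bounds, so |(2w - 12)/(w + 6) + 10| < ε.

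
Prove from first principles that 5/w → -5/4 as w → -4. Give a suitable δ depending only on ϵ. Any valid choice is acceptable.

Let ϵ > 0. We seek δ > 0 such that 0 < |w + 4| < δ implies |5/w + 5/4| < ϵ.
|5/w + 5/4| = 5·|-4 − w|/(4·|w|) = 5|w + 4|/(4|w|).
Require δ ≤ 2 so that |w| > 4 − 2 = 2, hence 4|w| > 8.
Then |5/w + 5/4| < 5|w + 4|/8, which is < ϵ when |w + 4| < (8/5)ϵ.
Take δ = min(2, (8/5)ϵ). Then 0 < |w + 4| < δ gives both |w + 4| < 2 and |w + 4| < (8/5)ϵ, so |5/w + 5/4| < ϵ.

δ = min(2, (8/5)ϵ)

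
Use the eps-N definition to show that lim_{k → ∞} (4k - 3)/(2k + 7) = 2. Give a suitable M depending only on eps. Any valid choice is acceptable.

Fix eps > 0. For k ≥ 1, |(4k - 3)/(2k + 7) − 2| = |-34|/(2(2k + 7)) = 34/(2(2k + 7)).
Since 2k + 7 ≥ 2k for k ≥ 1, this is ≤ 34/(2·2k) = (17/2)/k.
So |(4k - 3)/(2k + 7) − 2| < eps whenever k > (17/2)/eps.
Take M = (17/2)/eps. If k > M then |(4k - 3)/(2k + 7) − 2| ≤ (17/2)/k < eps.

M = (17/2)/eps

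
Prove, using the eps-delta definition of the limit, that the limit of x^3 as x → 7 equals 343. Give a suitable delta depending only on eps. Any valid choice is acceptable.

delta = min(2, eps/193)

Let eps > 0. We seek delta > 0 with 0 < |x − 7| < delta ⇒ |x^3 − 343| < eps.
Factor: x^3 − 343 = (x − 7)(x^2 + 7x + 49), so |x^3 − 343| = |x − 7|·|x^2 + 7x + 49|.
Restrict delta ≤ 2. Then |x − 7| < 2 gives |x| < 9, so by the triangle inequality |x^2 + 7x + 49| ≤ 9^2 + 7·9 + 49 = 193.
Hence |x^3 − 343| ≤ 193|x − 7|, which is < eps once |x − 7| < eps/193.
Take delta = min(2, eps/193). If 0 < |x − 7| < delta then both bounds hold and |x^3 − 343| ≤ 193|x − 7| < 193·(eps/193) = eps.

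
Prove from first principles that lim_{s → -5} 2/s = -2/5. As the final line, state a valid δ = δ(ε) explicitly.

Fix ε > 0. We seek δ > 0 such that 0 < |s + 5| < δ implies |2/s + 2/5| < ε.
|2/s + 2/5| = 2·|-5 − s|/(5·|s|) = 2|s + 5|/(5|s|).
Require δ ≤ 5/2 so that |s| > 5 − 5/2 = 5/2, hence 5|s| > 25/2.
Then |2/s + 2/5| < 2|s + 5|/(25/2), which is < ε when |s + 5| < (25/4)ε.
Take δ = min(5/2, (25/4)ε). Then 0 < |s + 5| < δ gives both |s + 5| < 5/2 and |s + 5| < (25/4)ε, so |2/s + 2/5| < ε.

δ = min(5/2, (25/4)ε)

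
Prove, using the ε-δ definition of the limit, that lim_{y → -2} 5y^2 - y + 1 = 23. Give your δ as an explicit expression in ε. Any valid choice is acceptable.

δ = min(1, ε/26)

Let ε > 0 be given. We want δ > 0 such that 0 < |y + 2| < δ implies |(5y^2 - y + 1) − 23| < ε.
(5y^2 - y + 1) − 23 = 5y^2 - y - 22 = (y + 2)(5y - 11).
So |(5y^2 - y + 1) − 23| = |y + 2|·|5y - 11|.
Require δ ≤ 1. Then |y + 2| < 1 gives |y| < 3, and by the triangle inequality |5y - 11| ≤ 5·3 + 11 = 26.
Hence |(5y^2 - y + 1) − 23| ≤ 26|y + 2| < ε provided |y + 2| < ε/26.
Choosing δ = min(1, ε/26) ensures both conditions, hence |(5y^2 - y + 1) − 23| < ε.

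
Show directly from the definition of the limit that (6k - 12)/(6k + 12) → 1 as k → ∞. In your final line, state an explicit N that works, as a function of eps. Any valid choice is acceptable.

N = 4/eps

Suppose eps > 0. For k ≥ 1, |(6k - 12)/(6k + 12) − 1| = |-144|/(6(6k + 12)) = 144/(6(6k + 12)).
Since 6k + 12 ≥ 6k for k ≥ 1, this is ≤ 144/(6·6k) = 4/k.
So |(6k - 12)/(6k + 12) − 1| < eps whenever k > 4/eps.
Take N = 4/eps. If k > N then |(6k - 12)/(6k + 12) − 1| ≤ 4/k < eps.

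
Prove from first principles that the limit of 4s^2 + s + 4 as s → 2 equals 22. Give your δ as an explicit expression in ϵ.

δ = min(1, ϵ/21)

Let ϵ > 0 be given. We want δ > 0 such that 0 < |s − 2| < δ implies |(4s^2 + s + 4) − 22| < ϵ.
(4s^2 + s + 4) − 22 = 4s^2 + s - 18 = (s − 2)(4s + 9).
So |(4s^2 + s + 4) − 22| = |s − 2|·|4s + 9|.
Assume first that |s − 2| < 1, so |s| < 3. Then |4s + 9| ≤ 4·3 + 9 = 21.
Hence |(4s^2 + s + 4) − 22| ≤ 21|s − 2| < ϵ provided |s − 2| < ϵ/21.
Choosing δ = min(1, ϵ/21) ensures both conditions, hence |(4s^2 + s + 4) − 22| < ϵ.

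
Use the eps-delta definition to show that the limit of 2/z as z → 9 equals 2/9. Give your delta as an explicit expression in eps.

Let eps > 0. We seek delta > 0 such that 0 < |z − 9| < delta implies |2/z − (2/9)| < eps.
|2/z − (2/9)| = 2·|9 − z|/(9·|z|) = 2|z − 9|/(9|z|).
Restrict delta ≤ 9/2. Then |z − 9| < 9/2 gives |z| > 9/2, so 9|z| > 81/2.
Then |2/z − (2/9)| < 2|z − 9|/(81/2), which is < eps when |z − 9| < (81/4)eps.
Take delta = min(9/2, (81/4)eps). Then 0 < |z − 9| < delta gives both |z − 9| < 9/2 and |z − 9| < (81/4)eps, so |2/z − (2/9)| < eps.

delta = min(9/2, (81/4)eps)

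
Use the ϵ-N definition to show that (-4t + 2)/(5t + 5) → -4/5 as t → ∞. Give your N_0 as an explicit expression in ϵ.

N_0 = (6/5)/ϵ

Let ϵ > 0. We seek N_0 > 0 such that t > N_0 implies |(-4t + 2)/(5t + 5) + 4/5| < ϵ.
(-4t + 2)/(5t + 5) + 4/5 = (5(-4t + 2) − (-4)(5t + 5)) / (5(5t + 5)) = 30/(5(5t + 5)).
For t > 0 we have 5t + 5 > 5t, so |(-4t + 2)/(5t + 5) + 4/5| = 30/(5(5t + 5)) < 30/(5·5t) = (6/5)/t.
Thus |(-4t + 2)/(5t + 5) + 4/5| < ϵ whenever t > (6/5)/ϵ.
Take N_0 = (6/5)/ϵ. If t > N_0 then |(-4t + 2)/(5t + 5) + 4/5| < (6/5)/t < ϵ.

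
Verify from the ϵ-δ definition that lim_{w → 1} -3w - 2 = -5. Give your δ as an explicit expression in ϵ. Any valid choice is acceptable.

Fix ϵ > 0. We need δ > 0 so that 0 < |w − 1| < δ implies |(-3w - 2) + 5| < ϵ.
|(-3w - 2) + 5| = |-3w + 3| = 3|w − 1|.
So 3|w − 1| < ϵ exactly when |w − 1| < ϵ/3.
Take δ = ϵ/3. If 0 < |w − 1| < δ then |(-3w - 2) + 5| = 3|w − 1| < 3·(ϵ/3) = ϵ.

δ = ϵ/3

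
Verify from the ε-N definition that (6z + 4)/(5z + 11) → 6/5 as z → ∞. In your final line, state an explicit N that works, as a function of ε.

Suppose ε > 0. We seek N > 0 such that z > N implies |(6z + 4)/(5z + 11) − (6/5)| < ε.
(6z + 4)/(5z + 11) − (6/5) = (5(6z + 4) − 6(5z + 11)) / (5(5z + 11)) = -46/(5(5z + 11)).
For z > 0 we have 5z + 11 > 5z, so |(6z + 4)/(5z + 11) − (6/5)| = 46/(5(5z + 11)) < 46/(5·5z) = (46/25)/z.
Thus |(6z + 4)/(5z + 11) − (6/5)| < ε whenever z > (46/25)/ε.
Take N = (46/25)/ε. If z > N then |(6z + 4)/(5z + 11) − (6/5)| < (46/25)/z < ε.

N = (46/25)/ε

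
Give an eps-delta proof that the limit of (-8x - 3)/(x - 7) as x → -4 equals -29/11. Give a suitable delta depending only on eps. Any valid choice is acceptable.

delta = min(11/2, (121/118)eps)

Fix eps > 0. We want delta > 0 with 0 < |x + 4| < delta ⇒ |(-8x - 3)/(x - 7) + 29/11| < eps.
Combining over a common denominator, (-8x - 3)/(x - 7) + 29/11 = [(-8x - 3)·(-11) − 29·(x - 7)] / [(-11)·(x - 7)] = 59(x + 4) / ((-11)(x - 7)).
So |(-8x - 3)/(x - 7) + 29/11| = 59|x + 4| / (11·|x − 7|).
Restrict delta ≤ 11/2. Then |x + 4| < 11/2 gives |x − 7| = |(x + 4) + (-11)| ≥ 11 − 11/2 = 11/2.
Hence |(-8x - 3)/(x - 7) + 29/11| < 59|x + 4|/(11·(11/2)) = (118/121)|x + 4|, which is < eps once |x + 4| < (121/118)eps.
Take delta = min(11/2, (121/118)eps). Then 0 < |x + 4| < delta forces both bounds, so |(-8x - 3)/(x - 7) + 29/11| < eps.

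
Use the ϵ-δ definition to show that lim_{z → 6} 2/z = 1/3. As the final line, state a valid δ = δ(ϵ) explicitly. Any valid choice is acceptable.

δ = min(3, 9ϵ)

Let ϵ > 0. We seek δ > 0 such that 0 < |z − 6| < δ implies |2/z − (1/3)| < ϵ.
|2/z − (1/3)| = 2·|6 − z|/(6·|z|) = 2|z − 6|/(6|z|).
Restrict δ ≤ 3. Then |z − 6| < 3 gives |z| > 3, so 6|z| > 18.
Then |2/z − (1/3)| < 2|z − 6|/18, which is < ϵ when |z − 6| < 9ϵ.
Take δ = min(3, 9ϵ). Then 0 < |z − 6| < δ gives both |z − 6| < 3 and |z − 6| < 9ϵ, so |2/z − (1/3)| < ϵ.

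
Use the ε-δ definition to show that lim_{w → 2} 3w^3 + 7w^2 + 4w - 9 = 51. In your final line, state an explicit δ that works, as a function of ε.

Let ε > 0 be given. We want δ > 0 such that 0 < |w − 2| < δ implies |(3w^3 + 7w^2 + 4w - 9) − 51| < ε.
(3w^3 + 7w^2 + 4w - 9) − 51 = 3w^3 + 7w^2 + 4w - 60 = (w − 2)(3w^2 + 13w + 30).
So |(3w^3 + 7w^2 + 4w - 9) − 51| = |w − 2|·|3w^2 + 13w + 30|.
Assume first that |w − 2| < 2, so |w| < 4. Then |3w^2 + 13w + 30| ≤ 3·4^2 + 13·4 + 30 = 130.
Hence |(3w^3 + 7w^2 + 4w - 9) − 51| ≤ 130|w − 2| < ε provided |w − 2| < ε/130.
Choosing δ = min(2, ε/130) ensures both conditions, hence |(3w^3 + 7w^2 + 4w - 9) − 51| < ε.

δ = min(2, ε/130)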